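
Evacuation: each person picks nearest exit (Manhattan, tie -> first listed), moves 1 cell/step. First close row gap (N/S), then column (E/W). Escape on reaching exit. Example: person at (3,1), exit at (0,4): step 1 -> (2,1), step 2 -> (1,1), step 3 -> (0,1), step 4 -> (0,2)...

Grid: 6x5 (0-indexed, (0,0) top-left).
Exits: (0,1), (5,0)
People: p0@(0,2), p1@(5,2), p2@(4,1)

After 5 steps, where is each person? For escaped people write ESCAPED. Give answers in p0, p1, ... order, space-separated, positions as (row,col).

Step 1: p0:(0,2)->(0,1)->EXIT | p1:(5,2)->(5,1) | p2:(4,1)->(5,1)
Step 2: p0:escaped | p1:(5,1)->(5,0)->EXIT | p2:(5,1)->(5,0)->EXIT

ESCAPED ESCAPED ESCAPED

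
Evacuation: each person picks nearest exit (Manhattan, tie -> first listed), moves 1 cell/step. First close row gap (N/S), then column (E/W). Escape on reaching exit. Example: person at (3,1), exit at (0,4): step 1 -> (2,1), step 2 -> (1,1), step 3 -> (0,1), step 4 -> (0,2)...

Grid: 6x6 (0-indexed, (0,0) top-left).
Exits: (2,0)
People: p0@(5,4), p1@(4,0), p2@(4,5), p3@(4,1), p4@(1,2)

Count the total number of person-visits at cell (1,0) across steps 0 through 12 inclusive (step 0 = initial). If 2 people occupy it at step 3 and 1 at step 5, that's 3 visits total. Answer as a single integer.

Answer: 0

Derivation:
Step 0: p0@(5,4) p1@(4,0) p2@(4,5) p3@(4,1) p4@(1,2) -> at (1,0): 0 [-], cum=0
Step 1: p0@(4,4) p1@(3,0) p2@(3,5) p3@(3,1) p4@(2,2) -> at (1,0): 0 [-], cum=0
Step 2: p0@(3,4) p1@ESC p2@(2,5) p3@(2,1) p4@(2,1) -> at (1,0): 0 [-], cum=0
Step 3: p0@(2,4) p1@ESC p2@(2,4) p3@ESC p4@ESC -> at (1,0): 0 [-], cum=0
Step 4: p0@(2,3) p1@ESC p2@(2,3) p3@ESC p4@ESC -> at (1,0): 0 [-], cum=0
Step 5: p0@(2,2) p1@ESC p2@(2,2) p3@ESC p4@ESC -> at (1,0): 0 [-], cum=0
Step 6: p0@(2,1) p1@ESC p2@(2,1) p3@ESC p4@ESC -> at (1,0): 0 [-], cum=0
Step 7: p0@ESC p1@ESC p2@ESC p3@ESC p4@ESC -> at (1,0): 0 [-], cum=0
Total visits = 0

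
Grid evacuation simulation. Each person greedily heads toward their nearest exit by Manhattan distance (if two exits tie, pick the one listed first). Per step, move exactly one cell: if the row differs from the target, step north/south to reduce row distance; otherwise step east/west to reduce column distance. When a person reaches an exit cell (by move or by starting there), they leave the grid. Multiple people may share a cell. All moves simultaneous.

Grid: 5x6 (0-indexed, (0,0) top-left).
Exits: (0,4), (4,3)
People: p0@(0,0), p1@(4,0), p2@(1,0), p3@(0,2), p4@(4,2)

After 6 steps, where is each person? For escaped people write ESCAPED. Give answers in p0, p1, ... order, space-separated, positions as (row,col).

Step 1: p0:(0,0)->(0,1) | p1:(4,0)->(4,1) | p2:(1,0)->(0,0) | p3:(0,2)->(0,3) | p4:(4,2)->(4,3)->EXIT
Step 2: p0:(0,1)->(0,2) | p1:(4,1)->(4,2) | p2:(0,0)->(0,1) | p3:(0,3)->(0,4)->EXIT | p4:escaped
Step 3: p0:(0,2)->(0,3) | p1:(4,2)->(4,3)->EXIT | p2:(0,1)->(0,2) | p3:escaped | p4:escaped
Step 4: p0:(0,3)->(0,4)->EXIT | p1:escaped | p2:(0,2)->(0,3) | p3:escaped | p4:escaped
Step 5: p0:escaped | p1:escaped | p2:(0,3)->(0,4)->EXIT | p3:escaped | p4:escaped

ESCAPED ESCAPED ESCAPED ESCAPED ESCAPED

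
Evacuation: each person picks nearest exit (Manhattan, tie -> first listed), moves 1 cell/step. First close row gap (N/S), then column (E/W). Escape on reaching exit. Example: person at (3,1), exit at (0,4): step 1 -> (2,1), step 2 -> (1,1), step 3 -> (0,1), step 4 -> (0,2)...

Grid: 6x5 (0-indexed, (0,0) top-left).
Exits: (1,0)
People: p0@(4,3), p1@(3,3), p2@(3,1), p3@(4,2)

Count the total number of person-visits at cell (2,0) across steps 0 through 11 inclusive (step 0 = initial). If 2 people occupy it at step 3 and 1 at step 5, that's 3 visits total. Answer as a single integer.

Answer: 0

Derivation:
Step 0: p0@(4,3) p1@(3,3) p2@(3,1) p3@(4,2) -> at (2,0): 0 [-], cum=0
Step 1: p0@(3,3) p1@(2,3) p2@(2,1) p3@(3,2) -> at (2,0): 0 [-], cum=0
Step 2: p0@(2,3) p1@(1,3) p2@(1,1) p3@(2,2) -> at (2,0): 0 [-], cum=0
Step 3: p0@(1,3) p1@(1,2) p2@ESC p3@(1,2) -> at (2,0): 0 [-], cum=0
Step 4: p0@(1,2) p1@(1,1) p2@ESC p3@(1,1) -> at (2,0): 0 [-], cum=0
Step 5: p0@(1,1) p1@ESC p2@ESC p3@ESC -> at (2,0): 0 [-], cum=0
Step 6: p0@ESC p1@ESC p2@ESC p3@ESC -> at (2,0): 0 [-], cum=0
Total visits = 0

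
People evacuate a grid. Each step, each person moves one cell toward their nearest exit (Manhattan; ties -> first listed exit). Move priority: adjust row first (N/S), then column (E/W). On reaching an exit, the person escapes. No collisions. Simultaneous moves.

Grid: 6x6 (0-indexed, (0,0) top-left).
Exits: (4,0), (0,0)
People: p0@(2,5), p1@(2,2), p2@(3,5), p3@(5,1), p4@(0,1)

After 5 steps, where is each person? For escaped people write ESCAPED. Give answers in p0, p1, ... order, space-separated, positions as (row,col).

Step 1: p0:(2,5)->(3,5) | p1:(2,2)->(3,2) | p2:(3,5)->(4,5) | p3:(5,1)->(4,1) | p4:(0,1)->(0,0)->EXIT
Step 2: p0:(3,5)->(4,5) | p1:(3,2)->(4,2) | p2:(4,5)->(4,4) | p3:(4,1)->(4,0)->EXIT | p4:escaped
Step 3: p0:(4,5)->(4,4) | p1:(4,2)->(4,1) | p2:(4,4)->(4,3) | p3:escaped | p4:escaped
Step 4: p0:(4,4)->(4,3) | p1:(4,1)->(4,0)->EXIT | p2:(4,3)->(4,2) | p3:escaped | p4:escaped
Step 5: p0:(4,3)->(4,2) | p1:escaped | p2:(4,2)->(4,1) | p3:escaped | p4:escaped

(4,2) ESCAPED (4,1) ESCAPED ESCAPED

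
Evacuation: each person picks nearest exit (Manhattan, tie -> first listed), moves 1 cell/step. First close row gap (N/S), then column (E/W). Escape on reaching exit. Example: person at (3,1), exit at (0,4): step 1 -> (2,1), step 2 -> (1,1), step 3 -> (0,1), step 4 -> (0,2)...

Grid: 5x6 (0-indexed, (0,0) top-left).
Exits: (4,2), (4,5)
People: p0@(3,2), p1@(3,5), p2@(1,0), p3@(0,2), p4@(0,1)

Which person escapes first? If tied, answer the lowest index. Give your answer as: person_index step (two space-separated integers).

Answer: 0 1

Derivation:
Step 1: p0:(3,2)->(4,2)->EXIT | p1:(3,5)->(4,5)->EXIT | p2:(1,0)->(2,0) | p3:(0,2)->(1,2) | p4:(0,1)->(1,1)
Step 2: p0:escaped | p1:escaped | p2:(2,0)->(3,0) | p3:(1,2)->(2,2) | p4:(1,1)->(2,1)
Step 3: p0:escaped | p1:escaped | p2:(3,0)->(4,0) | p3:(2,2)->(3,2) | p4:(2,1)->(3,1)
Step 4: p0:escaped | p1:escaped | p2:(4,0)->(4,1) | p3:(3,2)->(4,2)->EXIT | p4:(3,1)->(4,1)
Step 5: p0:escaped | p1:escaped | p2:(4,1)->(4,2)->EXIT | p3:escaped | p4:(4,1)->(4,2)->EXIT
Exit steps: [1, 1, 5, 4, 5]
First to escape: p0 at step 1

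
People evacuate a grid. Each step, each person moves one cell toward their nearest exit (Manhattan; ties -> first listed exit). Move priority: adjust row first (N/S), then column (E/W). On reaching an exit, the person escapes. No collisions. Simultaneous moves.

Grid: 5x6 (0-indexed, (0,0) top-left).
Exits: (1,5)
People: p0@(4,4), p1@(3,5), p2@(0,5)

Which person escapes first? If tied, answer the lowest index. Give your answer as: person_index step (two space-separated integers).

Answer: 2 1

Derivation:
Step 1: p0:(4,4)->(3,4) | p1:(3,5)->(2,5) | p2:(0,5)->(1,5)->EXIT
Step 2: p0:(3,4)->(2,4) | p1:(2,5)->(1,5)->EXIT | p2:escaped
Step 3: p0:(2,4)->(1,4) | p1:escaped | p2:escaped
Step 4: p0:(1,4)->(1,5)->EXIT | p1:escaped | p2:escaped
Exit steps: [4, 2, 1]
First to escape: p2 at step 1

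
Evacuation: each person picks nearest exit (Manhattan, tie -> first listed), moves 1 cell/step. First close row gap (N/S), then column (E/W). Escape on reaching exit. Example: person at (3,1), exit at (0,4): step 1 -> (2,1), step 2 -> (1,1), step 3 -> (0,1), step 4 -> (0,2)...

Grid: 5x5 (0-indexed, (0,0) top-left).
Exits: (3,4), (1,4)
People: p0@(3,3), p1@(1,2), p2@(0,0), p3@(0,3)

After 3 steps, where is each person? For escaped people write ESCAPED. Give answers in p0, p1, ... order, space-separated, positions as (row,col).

Step 1: p0:(3,3)->(3,4)->EXIT | p1:(1,2)->(1,3) | p2:(0,0)->(1,0) | p3:(0,3)->(1,3)
Step 2: p0:escaped | p1:(1,3)->(1,4)->EXIT | p2:(1,0)->(1,1) | p3:(1,3)->(1,4)->EXIT
Step 3: p0:escaped | p1:escaped | p2:(1,1)->(1,2) | p3:escaped

ESCAPED ESCAPED (1,2) ESCAPED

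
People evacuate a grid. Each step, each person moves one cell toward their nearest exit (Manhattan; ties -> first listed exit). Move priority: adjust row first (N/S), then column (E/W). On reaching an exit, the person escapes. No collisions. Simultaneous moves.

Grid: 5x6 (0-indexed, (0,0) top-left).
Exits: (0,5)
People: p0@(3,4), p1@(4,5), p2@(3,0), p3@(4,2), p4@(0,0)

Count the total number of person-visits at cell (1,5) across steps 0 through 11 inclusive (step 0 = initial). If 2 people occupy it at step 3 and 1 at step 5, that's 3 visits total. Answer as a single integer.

Answer: 1

Derivation:
Step 0: p0@(3,4) p1@(4,5) p2@(3,0) p3@(4,2) p4@(0,0) -> at (1,5): 0 [-], cum=0
Step 1: p0@(2,4) p1@(3,5) p2@(2,0) p3@(3,2) p4@(0,1) -> at (1,5): 0 [-], cum=0
Step 2: p0@(1,4) p1@(2,5) p2@(1,0) p3@(2,2) p4@(0,2) -> at (1,5): 0 [-], cum=0
Step 3: p0@(0,4) p1@(1,5) p2@(0,0) p3@(1,2) p4@(0,3) -> at (1,5): 1 [p1], cum=1
Step 4: p0@ESC p1@ESC p2@(0,1) p3@(0,2) p4@(0,4) -> at (1,5): 0 [-], cum=1
Step 5: p0@ESC p1@ESC p2@(0,2) p3@(0,3) p4@ESC -> at (1,5): 0 [-], cum=1
Step 6: p0@ESC p1@ESC p2@(0,3) p3@(0,4) p4@ESC -> at (1,5): 0 [-], cum=1
Step 7: p0@ESC p1@ESC p2@(0,4) p3@ESC p4@ESC -> at (1,5): 0 [-], cum=1
Step 8: p0@ESC p1@ESC p2@ESC p3@ESC p4@ESC -> at (1,5): 0 [-], cum=1
Total visits = 1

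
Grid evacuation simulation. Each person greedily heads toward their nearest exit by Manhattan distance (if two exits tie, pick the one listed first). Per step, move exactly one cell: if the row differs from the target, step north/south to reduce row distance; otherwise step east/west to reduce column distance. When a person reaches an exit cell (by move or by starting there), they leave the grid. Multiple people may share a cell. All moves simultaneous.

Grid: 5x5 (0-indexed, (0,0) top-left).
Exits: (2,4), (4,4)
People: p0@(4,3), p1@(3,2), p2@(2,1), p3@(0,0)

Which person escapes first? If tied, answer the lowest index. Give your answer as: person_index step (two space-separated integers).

Answer: 0 1

Derivation:
Step 1: p0:(4,3)->(4,4)->EXIT | p1:(3,2)->(2,2) | p2:(2,1)->(2,2) | p3:(0,0)->(1,0)
Step 2: p0:escaped | p1:(2,2)->(2,3) | p2:(2,2)->(2,3) | p3:(1,0)->(2,0)
Step 3: p0:escaped | p1:(2,3)->(2,4)->EXIT | p2:(2,3)->(2,4)->EXIT | p3:(2,0)->(2,1)
Step 4: p0:escaped | p1:escaped | p2:escaped | p3:(2,1)->(2,2)
Step 5: p0:escaped | p1:escaped | p2:escaped | p3:(2,2)->(2,3)
Step 6: p0:escaped | p1:escaped | p2:escaped | p3:(2,3)->(2,4)->EXIT
Exit steps: [1, 3, 3, 6]
First to escape: p0 at step 1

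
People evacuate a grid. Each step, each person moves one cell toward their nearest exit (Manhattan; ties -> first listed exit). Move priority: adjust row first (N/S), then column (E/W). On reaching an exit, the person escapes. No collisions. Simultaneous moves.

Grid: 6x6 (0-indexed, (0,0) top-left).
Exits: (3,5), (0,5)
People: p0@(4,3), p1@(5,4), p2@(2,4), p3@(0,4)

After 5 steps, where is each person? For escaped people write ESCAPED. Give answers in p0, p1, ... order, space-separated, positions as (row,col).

Step 1: p0:(4,3)->(3,3) | p1:(5,4)->(4,4) | p2:(2,4)->(3,4) | p3:(0,4)->(0,5)->EXIT
Step 2: p0:(3,3)->(3,4) | p1:(4,4)->(3,4) | p2:(3,4)->(3,5)->EXIT | p3:escaped
Step 3: p0:(3,4)->(3,5)->EXIT | p1:(3,4)->(3,5)->EXIT | p2:escaped | p3:escaped

ESCAPED ESCAPED ESCAPED ESCAPED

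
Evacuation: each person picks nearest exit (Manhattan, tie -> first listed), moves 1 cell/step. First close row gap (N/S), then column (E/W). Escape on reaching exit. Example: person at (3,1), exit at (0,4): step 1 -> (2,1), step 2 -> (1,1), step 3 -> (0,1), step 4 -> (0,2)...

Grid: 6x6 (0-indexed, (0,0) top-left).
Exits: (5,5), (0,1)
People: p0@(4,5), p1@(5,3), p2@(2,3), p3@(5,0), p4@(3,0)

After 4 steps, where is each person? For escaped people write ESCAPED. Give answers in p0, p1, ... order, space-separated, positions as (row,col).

Step 1: p0:(4,5)->(5,5)->EXIT | p1:(5,3)->(5,4) | p2:(2,3)->(1,3) | p3:(5,0)->(5,1) | p4:(3,0)->(2,0)
Step 2: p0:escaped | p1:(5,4)->(5,5)->EXIT | p2:(1,3)->(0,3) | p3:(5,1)->(5,2) | p4:(2,0)->(1,0)
Step 3: p0:escaped | p1:escaped | p2:(0,3)->(0,2) | p3:(5,2)->(5,3) | p4:(1,0)->(0,0)
Step 4: p0:escaped | p1:escaped | p2:(0,2)->(0,1)->EXIT | p3:(5,3)->(5,4) | p4:(0,0)->(0,1)->EXIT

ESCAPED ESCAPED ESCAPED (5,4) ESCAPED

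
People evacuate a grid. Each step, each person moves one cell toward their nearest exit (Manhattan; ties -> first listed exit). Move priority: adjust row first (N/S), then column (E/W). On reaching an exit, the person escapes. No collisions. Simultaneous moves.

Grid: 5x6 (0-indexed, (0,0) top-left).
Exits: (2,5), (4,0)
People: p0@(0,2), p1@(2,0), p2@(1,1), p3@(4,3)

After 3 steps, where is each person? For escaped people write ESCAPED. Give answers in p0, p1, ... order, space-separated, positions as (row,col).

Step 1: p0:(0,2)->(1,2) | p1:(2,0)->(3,0) | p2:(1,1)->(2,1) | p3:(4,3)->(4,2)
Step 2: p0:(1,2)->(2,2) | p1:(3,0)->(4,0)->EXIT | p2:(2,1)->(3,1) | p3:(4,2)->(4,1)
Step 3: p0:(2,2)->(2,3) | p1:escaped | p2:(3,1)->(4,1) | p3:(4,1)->(4,0)->EXIT

(2,3) ESCAPED (4,1) ESCAPED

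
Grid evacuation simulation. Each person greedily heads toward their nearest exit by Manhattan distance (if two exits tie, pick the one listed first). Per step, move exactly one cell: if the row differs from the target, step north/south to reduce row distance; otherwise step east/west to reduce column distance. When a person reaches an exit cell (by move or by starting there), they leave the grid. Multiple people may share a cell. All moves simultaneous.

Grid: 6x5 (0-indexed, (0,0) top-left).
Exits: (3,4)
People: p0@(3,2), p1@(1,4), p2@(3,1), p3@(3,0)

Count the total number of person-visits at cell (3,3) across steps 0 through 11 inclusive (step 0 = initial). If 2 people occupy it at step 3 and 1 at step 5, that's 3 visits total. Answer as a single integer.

Answer: 3

Derivation:
Step 0: p0@(3,2) p1@(1,4) p2@(3,1) p3@(3,0) -> at (3,3): 0 [-], cum=0
Step 1: p0@(3,3) p1@(2,4) p2@(3,2) p3@(3,1) -> at (3,3): 1 [p0], cum=1
Step 2: p0@ESC p1@ESC p2@(3,3) p3@(3,2) -> at (3,3): 1 [p2], cum=2
Step 3: p0@ESC p1@ESC p2@ESC p3@(3,3) -> at (3,3): 1 [p3], cum=3
Step 4: p0@ESC p1@ESC p2@ESC p3@ESC -> at (3,3): 0 [-], cum=3
Total visits = 3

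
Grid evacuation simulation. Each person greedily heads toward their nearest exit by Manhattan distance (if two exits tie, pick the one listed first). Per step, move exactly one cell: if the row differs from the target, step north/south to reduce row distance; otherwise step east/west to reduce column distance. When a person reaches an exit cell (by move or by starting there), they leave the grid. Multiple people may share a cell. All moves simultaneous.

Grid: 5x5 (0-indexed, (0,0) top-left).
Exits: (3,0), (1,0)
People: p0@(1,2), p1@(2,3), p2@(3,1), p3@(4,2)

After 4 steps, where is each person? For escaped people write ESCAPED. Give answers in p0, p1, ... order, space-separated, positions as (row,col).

Step 1: p0:(1,2)->(1,1) | p1:(2,3)->(3,3) | p2:(3,1)->(3,0)->EXIT | p3:(4,2)->(3,2)
Step 2: p0:(1,1)->(1,0)->EXIT | p1:(3,3)->(3,2) | p2:escaped | p3:(3,2)->(3,1)
Step 3: p0:escaped | p1:(3,2)->(3,1) | p2:escaped | p3:(3,1)->(3,0)->EXIT
Step 4: p0:escaped | p1:(3,1)->(3,0)->EXIT | p2:escaped | p3:escaped

ESCAPED ESCAPED ESCAPED ESCAPED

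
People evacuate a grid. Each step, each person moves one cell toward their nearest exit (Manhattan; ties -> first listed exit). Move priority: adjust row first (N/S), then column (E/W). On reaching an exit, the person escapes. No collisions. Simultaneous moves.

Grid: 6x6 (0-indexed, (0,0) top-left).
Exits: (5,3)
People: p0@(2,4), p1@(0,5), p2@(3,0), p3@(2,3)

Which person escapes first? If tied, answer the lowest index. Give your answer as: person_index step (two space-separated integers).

Answer: 3 3

Derivation:
Step 1: p0:(2,4)->(3,4) | p1:(0,5)->(1,5) | p2:(3,0)->(4,0) | p3:(2,3)->(3,3)
Step 2: p0:(3,4)->(4,4) | p1:(1,5)->(2,5) | p2:(4,0)->(5,0) | p3:(3,3)->(4,3)
Step 3: p0:(4,4)->(5,4) | p1:(2,5)->(3,5) | p2:(5,0)->(5,1) | p3:(4,3)->(5,3)->EXIT
Step 4: p0:(5,4)->(5,3)->EXIT | p1:(3,5)->(4,5) | p2:(5,1)->(5,2) | p3:escaped
Step 5: p0:escaped | p1:(4,5)->(5,5) | p2:(5,2)->(5,3)->EXIT | p3:escaped
Step 6: p0:escaped | p1:(5,5)->(5,4) | p2:escaped | p3:escaped
Step 7: p0:escaped | p1:(5,4)->(5,3)->EXIT | p2:escaped | p3:escaped
Exit steps: [4, 7, 5, 3]
First to escape: p3 at step 3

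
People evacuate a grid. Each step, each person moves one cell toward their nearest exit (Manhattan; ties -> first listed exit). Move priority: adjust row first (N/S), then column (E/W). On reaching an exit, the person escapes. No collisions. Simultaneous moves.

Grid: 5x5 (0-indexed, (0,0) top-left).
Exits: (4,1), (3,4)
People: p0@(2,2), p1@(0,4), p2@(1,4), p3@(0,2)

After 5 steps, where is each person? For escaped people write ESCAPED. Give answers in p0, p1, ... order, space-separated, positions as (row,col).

Step 1: p0:(2,2)->(3,2) | p1:(0,4)->(1,4) | p2:(1,4)->(2,4) | p3:(0,2)->(1,2)
Step 2: p0:(3,2)->(4,2) | p1:(1,4)->(2,4) | p2:(2,4)->(3,4)->EXIT | p3:(1,2)->(2,2)
Step 3: p0:(4,2)->(4,1)->EXIT | p1:(2,4)->(3,4)->EXIT | p2:escaped | p3:(2,2)->(3,2)
Step 4: p0:escaped | p1:escaped | p2:escaped | p3:(3,2)->(4,2)
Step 5: p0:escaped | p1:escaped | p2:escaped | p3:(4,2)->(4,1)->EXIT

ESCAPED ESCAPED ESCAPED ESCAPED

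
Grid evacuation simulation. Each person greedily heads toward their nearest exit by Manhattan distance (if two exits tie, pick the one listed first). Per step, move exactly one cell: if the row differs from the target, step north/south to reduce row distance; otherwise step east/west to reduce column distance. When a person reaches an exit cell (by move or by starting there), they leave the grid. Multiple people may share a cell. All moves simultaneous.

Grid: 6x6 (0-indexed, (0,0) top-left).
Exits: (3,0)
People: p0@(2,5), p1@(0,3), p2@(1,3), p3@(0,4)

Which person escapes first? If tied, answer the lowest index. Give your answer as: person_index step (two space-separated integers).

Answer: 2 5

Derivation:
Step 1: p0:(2,5)->(3,5) | p1:(0,3)->(1,3) | p2:(1,3)->(2,3) | p3:(0,4)->(1,4)
Step 2: p0:(3,5)->(3,4) | p1:(1,3)->(2,3) | p2:(2,3)->(3,3) | p3:(1,4)->(2,4)
Step 3: p0:(3,4)->(3,3) | p1:(2,3)->(3,3) | p2:(3,3)->(3,2) | p3:(2,4)->(3,4)
Step 4: p0:(3,3)->(3,2) | p1:(3,3)->(3,2) | p2:(3,2)->(3,1) | p3:(3,4)->(3,3)
Step 5: p0:(3,2)->(3,1) | p1:(3,2)->(3,1) | p2:(3,1)->(3,0)->EXIT | p3:(3,3)->(3,2)
Step 6: p0:(3,1)->(3,0)->EXIT | p1:(3,1)->(3,0)->EXIT | p2:escaped | p3:(3,2)->(3,1)
Step 7: p0:escaped | p1:escaped | p2:escaped | p3:(3,1)->(3,0)->EXIT
Exit steps: [6, 6, 5, 7]
First to escape: p2 at step 5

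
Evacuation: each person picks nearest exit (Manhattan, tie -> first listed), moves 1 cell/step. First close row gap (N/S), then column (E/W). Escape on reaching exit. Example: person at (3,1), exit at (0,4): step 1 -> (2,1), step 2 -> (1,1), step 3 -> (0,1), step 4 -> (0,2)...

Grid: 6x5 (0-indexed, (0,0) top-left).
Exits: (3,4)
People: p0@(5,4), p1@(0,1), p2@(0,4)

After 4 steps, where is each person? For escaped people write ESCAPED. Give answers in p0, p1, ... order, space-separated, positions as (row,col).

Step 1: p0:(5,4)->(4,4) | p1:(0,1)->(1,1) | p2:(0,4)->(1,4)
Step 2: p0:(4,4)->(3,4)->EXIT | p1:(1,1)->(2,1) | p2:(1,4)->(2,4)
Step 3: p0:escaped | p1:(2,1)->(3,1) | p2:(2,4)->(3,4)->EXIT
Step 4: p0:escaped | p1:(3,1)->(3,2) | p2:escaped

ESCAPED (3,2) ESCAPED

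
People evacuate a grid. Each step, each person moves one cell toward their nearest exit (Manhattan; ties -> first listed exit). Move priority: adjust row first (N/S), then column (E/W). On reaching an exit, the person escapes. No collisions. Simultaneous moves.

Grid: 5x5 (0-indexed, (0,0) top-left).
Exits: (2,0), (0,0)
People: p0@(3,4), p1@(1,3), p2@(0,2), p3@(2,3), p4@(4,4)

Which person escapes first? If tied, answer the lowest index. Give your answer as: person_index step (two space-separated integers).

Answer: 2 2

Derivation:
Step 1: p0:(3,4)->(2,4) | p1:(1,3)->(2,3) | p2:(0,2)->(0,1) | p3:(2,3)->(2,2) | p4:(4,4)->(3,4)
Step 2: p0:(2,4)->(2,3) | p1:(2,3)->(2,2) | p2:(0,1)->(0,0)->EXIT | p3:(2,2)->(2,1) | p4:(3,4)->(2,4)
Step 3: p0:(2,3)->(2,2) | p1:(2,2)->(2,1) | p2:escaped | p3:(2,1)->(2,0)->EXIT | p4:(2,4)->(2,3)
Step 4: p0:(2,2)->(2,1) | p1:(2,1)->(2,0)->EXIT | p2:escaped | p3:escaped | p4:(2,3)->(2,2)
Step 5: p0:(2,1)->(2,0)->EXIT | p1:escaped | p2:escaped | p3:escaped | p4:(2,2)->(2,1)
Step 6: p0:escaped | p1:escaped | p2:escaped | p3:escaped | p4:(2,1)->(2,0)->EXIT
Exit steps: [5, 4, 2, 3, 6]
First to escape: p2 at step 2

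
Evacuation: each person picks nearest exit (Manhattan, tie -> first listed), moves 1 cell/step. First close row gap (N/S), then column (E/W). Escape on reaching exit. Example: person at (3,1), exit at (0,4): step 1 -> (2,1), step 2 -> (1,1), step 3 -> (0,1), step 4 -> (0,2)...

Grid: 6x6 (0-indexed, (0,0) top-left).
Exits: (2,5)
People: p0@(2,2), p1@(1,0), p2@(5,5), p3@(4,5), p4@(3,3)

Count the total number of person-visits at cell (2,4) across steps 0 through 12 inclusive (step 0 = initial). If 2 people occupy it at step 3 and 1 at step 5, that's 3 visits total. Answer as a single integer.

Step 0: p0@(2,2) p1@(1,0) p2@(5,5) p3@(4,5) p4@(3,3) -> at (2,4): 0 [-], cum=0
Step 1: p0@(2,3) p1@(2,0) p2@(4,5) p3@(3,5) p4@(2,3) -> at (2,4): 0 [-], cum=0
Step 2: p0@(2,4) p1@(2,1) p2@(3,5) p3@ESC p4@(2,4) -> at (2,4): 2 [p0,p4], cum=2
Step 3: p0@ESC p1@(2,2) p2@ESC p3@ESC p4@ESC -> at (2,4): 0 [-], cum=2
Step 4: p0@ESC p1@(2,3) p2@ESC p3@ESC p4@ESC -> at (2,4): 0 [-], cum=2
Step 5: p0@ESC p1@(2,4) p2@ESC p3@ESC p4@ESC -> at (2,4): 1 [p1], cum=3
Step 6: p0@ESC p1@ESC p2@ESC p3@ESC p4@ESC -> at (2,4): 0 [-], cum=3
Total visits = 3

Answer: 3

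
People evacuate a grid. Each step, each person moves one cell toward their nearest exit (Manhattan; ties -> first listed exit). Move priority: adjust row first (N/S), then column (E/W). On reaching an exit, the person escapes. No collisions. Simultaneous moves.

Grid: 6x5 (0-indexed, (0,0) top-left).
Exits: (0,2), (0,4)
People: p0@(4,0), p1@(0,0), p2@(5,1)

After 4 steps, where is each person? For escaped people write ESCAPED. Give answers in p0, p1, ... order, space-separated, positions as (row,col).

Step 1: p0:(4,0)->(3,0) | p1:(0,0)->(0,1) | p2:(5,1)->(4,1)
Step 2: p0:(3,0)->(2,0) | p1:(0,1)->(0,2)->EXIT | p2:(4,1)->(3,1)
Step 3: p0:(2,0)->(1,0) | p1:escaped | p2:(3,1)->(2,1)
Step 4: p0:(1,0)->(0,0) | p1:escaped | p2:(2,1)->(1,1)

(0,0) ESCAPED (1,1)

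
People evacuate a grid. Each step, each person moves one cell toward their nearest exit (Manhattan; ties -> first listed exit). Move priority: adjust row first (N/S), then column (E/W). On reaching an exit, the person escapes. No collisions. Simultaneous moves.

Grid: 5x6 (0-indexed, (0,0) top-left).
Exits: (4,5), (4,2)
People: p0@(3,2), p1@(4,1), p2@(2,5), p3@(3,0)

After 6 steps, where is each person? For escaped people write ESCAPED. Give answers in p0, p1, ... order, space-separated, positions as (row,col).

Step 1: p0:(3,2)->(4,2)->EXIT | p1:(4,1)->(4,2)->EXIT | p2:(2,5)->(3,5) | p3:(3,0)->(4,0)
Step 2: p0:escaped | p1:escaped | p2:(3,5)->(4,5)->EXIT | p3:(4,0)->(4,1)
Step 3: p0:escaped | p1:escaped | p2:escaped | p3:(4,1)->(4,2)->EXIT

ESCAPED ESCAPED ESCAPED ESCAPED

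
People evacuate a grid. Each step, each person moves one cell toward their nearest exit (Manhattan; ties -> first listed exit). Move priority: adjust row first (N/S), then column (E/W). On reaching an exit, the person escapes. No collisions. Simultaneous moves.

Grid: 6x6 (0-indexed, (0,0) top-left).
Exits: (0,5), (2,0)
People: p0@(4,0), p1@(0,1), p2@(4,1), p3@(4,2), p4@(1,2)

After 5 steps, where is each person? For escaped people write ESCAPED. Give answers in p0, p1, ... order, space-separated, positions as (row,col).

Step 1: p0:(4,0)->(3,0) | p1:(0,1)->(1,1) | p2:(4,1)->(3,1) | p3:(4,2)->(3,2) | p4:(1,2)->(2,2)
Step 2: p0:(3,0)->(2,0)->EXIT | p1:(1,1)->(2,1) | p2:(3,1)->(2,1) | p3:(3,2)->(2,2) | p4:(2,2)->(2,1)
Step 3: p0:escaped | p1:(2,1)->(2,0)->EXIT | p2:(2,1)->(2,0)->EXIT | p3:(2,2)->(2,1) | p4:(2,1)->(2,0)->EXIT
Step 4: p0:escaped | p1:escaped | p2:escaped | p3:(2,1)->(2,0)->EXIT | p4:escaped

ESCAPED ESCAPED ESCAPED ESCAPED ESCAPED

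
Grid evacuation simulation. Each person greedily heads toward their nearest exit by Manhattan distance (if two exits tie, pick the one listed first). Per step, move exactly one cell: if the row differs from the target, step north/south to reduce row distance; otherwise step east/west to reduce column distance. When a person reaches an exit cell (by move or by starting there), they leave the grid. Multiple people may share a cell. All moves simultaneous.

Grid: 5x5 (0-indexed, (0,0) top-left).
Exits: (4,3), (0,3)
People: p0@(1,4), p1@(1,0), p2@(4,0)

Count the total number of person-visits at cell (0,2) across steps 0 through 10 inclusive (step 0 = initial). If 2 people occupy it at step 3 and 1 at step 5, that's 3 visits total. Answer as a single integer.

Step 0: p0@(1,4) p1@(1,0) p2@(4,0) -> at (0,2): 0 [-], cum=0
Step 1: p0@(0,4) p1@(0,0) p2@(4,1) -> at (0,2): 0 [-], cum=0
Step 2: p0@ESC p1@(0,1) p2@(4,2) -> at (0,2): 0 [-], cum=0
Step 3: p0@ESC p1@(0,2) p2@ESC -> at (0,2): 1 [p1], cum=1
Step 4: p0@ESC p1@ESC p2@ESC -> at (0,2): 0 [-], cum=1
Total visits = 1

Answer: 1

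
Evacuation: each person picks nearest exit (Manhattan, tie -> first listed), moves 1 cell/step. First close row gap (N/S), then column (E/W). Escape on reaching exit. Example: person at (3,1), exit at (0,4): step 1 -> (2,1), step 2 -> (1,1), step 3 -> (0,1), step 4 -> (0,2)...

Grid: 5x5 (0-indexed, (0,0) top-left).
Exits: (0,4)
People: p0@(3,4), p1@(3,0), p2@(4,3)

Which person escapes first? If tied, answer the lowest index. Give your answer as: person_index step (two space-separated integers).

Answer: 0 3

Derivation:
Step 1: p0:(3,4)->(2,4) | p1:(3,0)->(2,0) | p2:(4,3)->(3,3)
Step 2: p0:(2,4)->(1,4) | p1:(2,0)->(1,0) | p2:(3,3)->(2,3)
Step 3: p0:(1,4)->(0,4)->EXIT | p1:(1,0)->(0,0) | p2:(2,3)->(1,3)
Step 4: p0:escaped | p1:(0,0)->(0,1) | p2:(1,3)->(0,3)
Step 5: p0:escaped | p1:(0,1)->(0,2) | p2:(0,3)->(0,4)->EXIT
Step 6: p0:escaped | p1:(0,2)->(0,3) | p2:escaped
Step 7: p0:escaped | p1:(0,3)->(0,4)->EXIT | p2:escaped
Exit steps: [3, 7, 5]
First to escape: p0 at step 3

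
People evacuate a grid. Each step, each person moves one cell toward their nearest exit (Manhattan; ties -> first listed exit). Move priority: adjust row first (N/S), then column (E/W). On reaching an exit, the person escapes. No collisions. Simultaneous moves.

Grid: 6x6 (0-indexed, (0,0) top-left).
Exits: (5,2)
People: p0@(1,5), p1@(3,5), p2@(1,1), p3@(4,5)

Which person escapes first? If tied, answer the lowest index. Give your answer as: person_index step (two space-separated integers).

Step 1: p0:(1,5)->(2,5) | p1:(3,5)->(4,5) | p2:(1,1)->(2,1) | p3:(4,5)->(5,5)
Step 2: p0:(2,5)->(3,5) | p1:(4,5)->(5,5) | p2:(2,1)->(3,1) | p3:(5,5)->(5,4)
Step 3: p0:(3,5)->(4,5) | p1:(5,5)->(5,4) | p2:(3,1)->(4,1) | p3:(5,4)->(5,3)
Step 4: p0:(4,5)->(5,5) | p1:(5,4)->(5,3) | p2:(4,1)->(5,1) | p3:(5,3)->(5,2)->EXIT
Step 5: p0:(5,5)->(5,4) | p1:(5,3)->(5,2)->EXIT | p2:(5,1)->(5,2)->EXIT | p3:escaped
Step 6: p0:(5,4)->(5,3) | p1:escaped | p2:escaped | p3:escaped
Step 7: p0:(5,3)->(5,2)->EXIT | p1:escaped | p2:escaped | p3:escaped
Exit steps: [7, 5, 5, 4]
First to escape: p3 at step 4

Answer: 3 4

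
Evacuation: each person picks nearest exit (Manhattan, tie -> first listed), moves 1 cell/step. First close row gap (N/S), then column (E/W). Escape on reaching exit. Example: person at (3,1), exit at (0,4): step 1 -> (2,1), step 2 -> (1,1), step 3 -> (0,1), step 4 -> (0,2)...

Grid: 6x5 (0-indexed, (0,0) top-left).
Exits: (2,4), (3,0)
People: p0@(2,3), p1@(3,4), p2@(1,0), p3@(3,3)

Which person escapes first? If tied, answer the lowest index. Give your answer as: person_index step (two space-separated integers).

Answer: 0 1

Derivation:
Step 1: p0:(2,3)->(2,4)->EXIT | p1:(3,4)->(2,4)->EXIT | p2:(1,0)->(2,0) | p3:(3,3)->(2,3)
Step 2: p0:escaped | p1:escaped | p2:(2,0)->(3,0)->EXIT | p3:(2,3)->(2,4)->EXIT
Exit steps: [1, 1, 2, 2]
First to escape: p0 at step 1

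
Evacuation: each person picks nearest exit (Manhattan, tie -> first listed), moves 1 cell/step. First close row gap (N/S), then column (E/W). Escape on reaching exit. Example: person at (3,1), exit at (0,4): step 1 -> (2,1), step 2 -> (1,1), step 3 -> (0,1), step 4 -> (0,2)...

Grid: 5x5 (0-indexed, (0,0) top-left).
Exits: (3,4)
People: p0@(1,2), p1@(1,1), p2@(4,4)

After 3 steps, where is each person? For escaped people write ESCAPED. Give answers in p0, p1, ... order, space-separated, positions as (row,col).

Step 1: p0:(1,2)->(2,2) | p1:(1,1)->(2,1) | p2:(4,4)->(3,4)->EXIT
Step 2: p0:(2,2)->(3,2) | p1:(2,1)->(3,1) | p2:escaped
Step 3: p0:(3,2)->(3,3) | p1:(3,1)->(3,2) | p2:escaped

(3,3) (3,2) ESCAPED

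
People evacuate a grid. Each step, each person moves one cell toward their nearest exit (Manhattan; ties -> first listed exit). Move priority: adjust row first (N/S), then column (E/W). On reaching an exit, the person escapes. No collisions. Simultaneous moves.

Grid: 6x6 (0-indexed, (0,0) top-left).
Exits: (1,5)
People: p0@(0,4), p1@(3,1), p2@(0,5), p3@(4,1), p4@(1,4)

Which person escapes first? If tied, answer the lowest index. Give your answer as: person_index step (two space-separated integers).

Step 1: p0:(0,4)->(1,4) | p1:(3,1)->(2,1) | p2:(0,5)->(1,5)->EXIT | p3:(4,1)->(3,1) | p4:(1,4)->(1,5)->EXIT
Step 2: p0:(1,4)->(1,5)->EXIT | p1:(2,1)->(1,1) | p2:escaped | p3:(3,1)->(2,1) | p4:escaped
Step 3: p0:escaped | p1:(1,1)->(1,2) | p2:escaped | p3:(2,1)->(1,1) | p4:escaped
Step 4: p0:escaped | p1:(1,2)->(1,3) | p2:escaped | p3:(1,1)->(1,2) | p4:escaped
Step 5: p0:escaped | p1:(1,3)->(1,4) | p2:escaped | p3:(1,2)->(1,3) | p4:escaped
Step 6: p0:escaped | p1:(1,4)->(1,5)->EXIT | p2:escaped | p3:(1,3)->(1,4) | p4:escaped
Step 7: p0:escaped | p1:escaped | p2:escaped | p3:(1,4)->(1,5)->EXIT | p4:escaped
Exit steps: [2, 6, 1, 7, 1]
First to escape: p2 at step 1

Answer: 2 1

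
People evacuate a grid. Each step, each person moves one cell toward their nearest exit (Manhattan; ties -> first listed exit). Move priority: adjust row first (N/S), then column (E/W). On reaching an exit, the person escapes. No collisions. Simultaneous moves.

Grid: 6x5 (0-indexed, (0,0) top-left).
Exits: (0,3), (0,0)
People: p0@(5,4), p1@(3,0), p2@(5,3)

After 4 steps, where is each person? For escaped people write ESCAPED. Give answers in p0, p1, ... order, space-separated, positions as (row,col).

Step 1: p0:(5,4)->(4,4) | p1:(3,0)->(2,0) | p2:(5,3)->(4,3)
Step 2: p0:(4,4)->(3,4) | p1:(2,0)->(1,0) | p2:(4,3)->(3,3)
Step 3: p0:(3,4)->(2,4) | p1:(1,0)->(0,0)->EXIT | p2:(3,3)->(2,3)
Step 4: p0:(2,4)->(1,4) | p1:escaped | p2:(2,3)->(1,3)

(1,4) ESCAPED (1,3)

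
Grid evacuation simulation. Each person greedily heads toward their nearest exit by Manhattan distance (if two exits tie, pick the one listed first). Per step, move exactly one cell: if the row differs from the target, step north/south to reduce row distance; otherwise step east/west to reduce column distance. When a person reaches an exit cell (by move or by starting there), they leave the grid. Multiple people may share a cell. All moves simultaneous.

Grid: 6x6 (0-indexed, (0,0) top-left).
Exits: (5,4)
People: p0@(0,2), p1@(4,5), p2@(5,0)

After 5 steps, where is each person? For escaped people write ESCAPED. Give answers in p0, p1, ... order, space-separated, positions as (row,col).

Step 1: p0:(0,2)->(1,2) | p1:(4,5)->(5,5) | p2:(5,0)->(5,1)
Step 2: p0:(1,2)->(2,2) | p1:(5,5)->(5,4)->EXIT | p2:(5,1)->(5,2)
Step 3: p0:(2,2)->(3,2) | p1:escaped | p2:(5,2)->(5,3)
Step 4: p0:(3,2)->(4,2) | p1:escaped | p2:(5,3)->(5,4)->EXIT
Step 5: p0:(4,2)->(5,2) | p1:escaped | p2:escaped

(5,2) ESCAPED ESCAPED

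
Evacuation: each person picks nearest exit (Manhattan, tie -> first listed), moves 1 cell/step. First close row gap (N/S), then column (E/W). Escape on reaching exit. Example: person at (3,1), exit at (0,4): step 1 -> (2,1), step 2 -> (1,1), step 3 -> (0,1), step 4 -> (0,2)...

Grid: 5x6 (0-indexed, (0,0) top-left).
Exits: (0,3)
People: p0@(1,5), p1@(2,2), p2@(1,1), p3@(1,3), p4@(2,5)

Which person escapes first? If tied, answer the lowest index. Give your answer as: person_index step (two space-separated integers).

Step 1: p0:(1,5)->(0,5) | p1:(2,2)->(1,2) | p2:(1,1)->(0,1) | p3:(1,3)->(0,3)->EXIT | p4:(2,5)->(1,5)
Step 2: p0:(0,5)->(0,4) | p1:(1,2)->(0,2) | p2:(0,1)->(0,2) | p3:escaped | p4:(1,5)->(0,5)
Step 3: p0:(0,4)->(0,3)->EXIT | p1:(0,2)->(0,3)->EXIT | p2:(0,2)->(0,3)->EXIT | p3:escaped | p4:(0,5)->(0,4)
Step 4: p0:escaped | p1:escaped | p2:escaped | p3:escaped | p4:(0,4)->(0,3)->EXIT
Exit steps: [3, 3, 3, 1, 4]
First to escape: p3 at step 1

Answer: 3 1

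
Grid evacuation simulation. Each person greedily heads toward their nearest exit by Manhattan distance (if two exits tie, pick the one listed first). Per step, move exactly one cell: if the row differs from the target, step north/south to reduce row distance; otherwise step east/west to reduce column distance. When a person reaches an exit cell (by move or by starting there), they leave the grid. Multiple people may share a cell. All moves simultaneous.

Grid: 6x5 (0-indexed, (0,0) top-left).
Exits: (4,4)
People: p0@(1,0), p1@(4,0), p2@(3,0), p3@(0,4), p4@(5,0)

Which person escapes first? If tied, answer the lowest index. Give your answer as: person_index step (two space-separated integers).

Step 1: p0:(1,0)->(2,0) | p1:(4,0)->(4,1) | p2:(3,0)->(4,0) | p3:(0,4)->(1,4) | p4:(5,0)->(4,0)
Step 2: p0:(2,0)->(3,0) | p1:(4,1)->(4,2) | p2:(4,0)->(4,1) | p3:(1,4)->(2,4) | p4:(4,0)->(4,1)
Step 3: p0:(3,0)->(4,0) | p1:(4,2)->(4,3) | p2:(4,1)->(4,2) | p3:(2,4)->(3,4) | p4:(4,1)->(4,2)
Step 4: p0:(4,0)->(4,1) | p1:(4,3)->(4,4)->EXIT | p2:(4,2)->(4,3) | p3:(3,4)->(4,4)->EXIT | p4:(4,2)->(4,3)
Step 5: p0:(4,1)->(4,2) | p1:escaped | p2:(4,3)->(4,4)->EXIT | p3:escaped | p4:(4,3)->(4,4)->EXIT
Step 6: p0:(4,2)->(4,3) | p1:escaped | p2:escaped | p3:escaped | p4:escaped
Step 7: p0:(4,3)->(4,4)->EXIT | p1:escaped | p2:escaped | p3:escaped | p4:escaped
Exit steps: [7, 4, 5, 4, 5]
First to escape: p1 at step 4

Answer: 1 4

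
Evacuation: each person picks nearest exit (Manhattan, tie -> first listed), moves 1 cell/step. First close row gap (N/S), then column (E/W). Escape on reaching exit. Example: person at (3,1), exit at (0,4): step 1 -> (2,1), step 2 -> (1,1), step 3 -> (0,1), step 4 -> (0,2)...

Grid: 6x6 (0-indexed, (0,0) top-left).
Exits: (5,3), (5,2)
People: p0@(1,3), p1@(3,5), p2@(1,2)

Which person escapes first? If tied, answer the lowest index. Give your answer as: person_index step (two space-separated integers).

Step 1: p0:(1,3)->(2,3) | p1:(3,5)->(4,5) | p2:(1,2)->(2,2)
Step 2: p0:(2,3)->(3,3) | p1:(4,5)->(5,5) | p2:(2,2)->(3,2)
Step 3: p0:(3,3)->(4,3) | p1:(5,5)->(5,4) | p2:(3,2)->(4,2)
Step 4: p0:(4,3)->(5,3)->EXIT | p1:(5,4)->(5,3)->EXIT | p2:(4,2)->(5,2)->EXIT
Exit steps: [4, 4, 4]
First to escape: p0 at step 4

Answer: 0 4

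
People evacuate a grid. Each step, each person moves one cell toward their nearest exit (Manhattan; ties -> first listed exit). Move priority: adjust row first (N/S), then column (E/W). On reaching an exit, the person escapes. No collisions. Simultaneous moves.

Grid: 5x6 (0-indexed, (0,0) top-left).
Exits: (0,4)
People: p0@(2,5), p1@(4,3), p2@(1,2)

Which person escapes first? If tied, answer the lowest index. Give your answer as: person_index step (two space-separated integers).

Answer: 0 3

Derivation:
Step 1: p0:(2,5)->(1,5) | p1:(4,3)->(3,3) | p2:(1,2)->(0,2)
Step 2: p0:(1,5)->(0,5) | p1:(3,3)->(2,3) | p2:(0,2)->(0,3)
Step 3: p0:(0,5)->(0,4)->EXIT | p1:(2,3)->(1,3) | p2:(0,3)->(0,4)->EXIT
Step 4: p0:escaped | p1:(1,3)->(0,3) | p2:escaped
Step 5: p0:escaped | p1:(0,3)->(0,4)->EXIT | p2:escaped
Exit steps: [3, 5, 3]
First to escape: p0 at step 3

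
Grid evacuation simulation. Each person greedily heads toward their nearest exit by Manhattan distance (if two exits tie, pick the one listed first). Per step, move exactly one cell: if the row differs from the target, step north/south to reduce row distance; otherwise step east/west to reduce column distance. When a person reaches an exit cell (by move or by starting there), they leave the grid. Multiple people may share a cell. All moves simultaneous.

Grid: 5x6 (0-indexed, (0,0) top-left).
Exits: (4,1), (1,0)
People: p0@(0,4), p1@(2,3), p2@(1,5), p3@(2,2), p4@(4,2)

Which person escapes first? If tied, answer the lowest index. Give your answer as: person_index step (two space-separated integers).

Step 1: p0:(0,4)->(1,4) | p1:(2,3)->(3,3) | p2:(1,5)->(1,4) | p3:(2,2)->(3,2) | p4:(4,2)->(4,1)->EXIT
Step 2: p0:(1,4)->(1,3) | p1:(3,3)->(4,3) | p2:(1,4)->(1,3) | p3:(3,2)->(4,2) | p4:escaped
Step 3: p0:(1,3)->(1,2) | p1:(4,3)->(4,2) | p2:(1,3)->(1,2) | p3:(4,2)->(4,1)->EXIT | p4:escaped
Step 4: p0:(1,2)->(1,1) | p1:(4,2)->(4,1)->EXIT | p2:(1,2)->(1,1) | p3:escaped | p4:escaped
Step 5: p0:(1,1)->(1,0)->EXIT | p1:escaped | p2:(1,1)->(1,0)->EXIT | p3:escaped | p4:escaped
Exit steps: [5, 4, 5, 3, 1]
First to escape: p4 at step 1

Answer: 4 1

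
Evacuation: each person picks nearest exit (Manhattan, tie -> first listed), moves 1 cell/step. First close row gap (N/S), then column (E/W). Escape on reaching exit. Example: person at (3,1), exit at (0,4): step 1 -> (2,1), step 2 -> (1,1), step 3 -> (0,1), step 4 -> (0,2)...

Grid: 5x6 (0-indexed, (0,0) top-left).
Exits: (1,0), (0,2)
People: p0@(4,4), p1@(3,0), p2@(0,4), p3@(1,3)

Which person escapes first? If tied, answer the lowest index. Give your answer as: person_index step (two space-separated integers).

Answer: 1 2

Derivation:
Step 1: p0:(4,4)->(3,4) | p1:(3,0)->(2,0) | p2:(0,4)->(0,3) | p3:(1,3)->(0,3)
Step 2: p0:(3,4)->(2,4) | p1:(2,0)->(1,0)->EXIT | p2:(0,3)->(0,2)->EXIT | p3:(0,3)->(0,2)->EXIT
Step 3: p0:(2,4)->(1,4) | p1:escaped | p2:escaped | p3:escaped
Step 4: p0:(1,4)->(0,4) | p1:escaped | p2:escaped | p3:escaped
Step 5: p0:(0,4)->(0,3) | p1:escaped | p2:escaped | p3:escaped
Step 6: p0:(0,3)->(0,2)->EXIT | p1:escaped | p2:escaped | p3:escaped
Exit steps: [6, 2, 2, 2]
First to escape: p1 at step 2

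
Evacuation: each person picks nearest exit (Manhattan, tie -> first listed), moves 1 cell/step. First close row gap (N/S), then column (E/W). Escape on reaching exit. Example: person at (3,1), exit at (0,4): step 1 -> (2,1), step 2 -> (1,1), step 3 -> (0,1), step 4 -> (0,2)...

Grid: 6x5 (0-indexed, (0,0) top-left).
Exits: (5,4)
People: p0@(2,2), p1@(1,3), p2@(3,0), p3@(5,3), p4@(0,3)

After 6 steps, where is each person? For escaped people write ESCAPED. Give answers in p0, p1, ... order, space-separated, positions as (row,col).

Step 1: p0:(2,2)->(3,2) | p1:(1,3)->(2,3) | p2:(3,0)->(4,0) | p3:(5,3)->(5,4)->EXIT | p4:(0,3)->(1,3)
Step 2: p0:(3,2)->(4,2) | p1:(2,3)->(3,3) | p2:(4,0)->(5,0) | p3:escaped | p4:(1,3)->(2,3)
Step 3: p0:(4,2)->(5,2) | p1:(3,3)->(4,3) | p2:(5,0)->(5,1) | p3:escaped | p4:(2,3)->(3,3)
Step 4: p0:(5,2)->(5,3) | p1:(4,3)->(5,3) | p2:(5,1)->(5,2) | p3:escaped | p4:(3,3)->(4,3)
Step 5: p0:(5,3)->(5,4)->EXIT | p1:(5,3)->(5,4)->EXIT | p2:(5,2)->(5,3) | p3:escaped | p4:(4,3)->(5,3)
Step 6: p0:escaped | p1:escaped | p2:(5,3)->(5,4)->EXIT | p3:escaped | p4:(5,3)->(5,4)->EXIT

ESCAPED ESCAPED ESCAPED ESCAPED ESCAPED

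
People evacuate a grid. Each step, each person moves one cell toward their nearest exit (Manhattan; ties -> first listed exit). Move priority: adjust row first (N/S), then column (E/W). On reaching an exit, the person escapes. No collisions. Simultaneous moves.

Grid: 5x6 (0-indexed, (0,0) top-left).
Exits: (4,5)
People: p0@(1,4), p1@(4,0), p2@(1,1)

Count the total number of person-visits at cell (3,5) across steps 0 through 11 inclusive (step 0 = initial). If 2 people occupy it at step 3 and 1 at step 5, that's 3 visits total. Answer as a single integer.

Step 0: p0@(1,4) p1@(4,0) p2@(1,1) -> at (3,5): 0 [-], cum=0
Step 1: p0@(2,4) p1@(4,1) p2@(2,1) -> at (3,5): 0 [-], cum=0
Step 2: p0@(3,4) p1@(4,2) p2@(3,1) -> at (3,5): 0 [-], cum=0
Step 3: p0@(4,4) p1@(4,3) p2@(4,1) -> at (3,5): 0 [-], cum=0
Step 4: p0@ESC p1@(4,4) p2@(4,2) -> at (3,5): 0 [-], cum=0
Step 5: p0@ESC p1@ESC p2@(4,3) -> at (3,5): 0 [-], cum=0
Step 6: p0@ESC p1@ESC p2@(4,4) -> at (3,5): 0 [-], cum=0
Step 7: p0@ESC p1@ESC p2@ESC -> at (3,5): 0 [-], cum=0
Total visits = 0

Answer: 0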